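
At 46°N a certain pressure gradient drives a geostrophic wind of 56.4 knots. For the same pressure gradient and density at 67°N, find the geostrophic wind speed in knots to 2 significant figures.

44 knots

With the same pressure gradient and density, V_g ∝ 1/f ∝ 1/sin φ.
V₂ = V₁ · sin φ₁ / sin φ₂ = 56.4 × sin 46° / sin 67°
V₂ = 56.4 × 0.7193/0.9205 = 44 knots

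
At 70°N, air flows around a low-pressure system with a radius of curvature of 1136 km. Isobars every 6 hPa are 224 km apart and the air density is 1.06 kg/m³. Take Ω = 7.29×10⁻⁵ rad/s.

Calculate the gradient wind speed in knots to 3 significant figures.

32.4 knots

Coriolis parameter at 70°N:
f = 2Ω sin φ = 2 × 7.29×10⁻⁵ × sin 70° = 1.37×10⁻⁴ s⁻¹
Pressure gradient: |∂P/∂n| = 600 Pa / 224000 m = 2.68×10⁻³ Pa/m
Geostrophic speed: V_g = |∂P/∂n|/(fρ) = 2.68×10⁻³/(1.37×10⁻⁴ × 1.06) = 18.4 m/s
Around a low, centrifugal force acts outward with Coriolis, so pressure-gradient force balances both:
(1/ρ)|∂P/∂n| = fV + V²/R  →  V² + fR·V − fR·V_g = 0
With fR = 1.37×10⁻⁴ × 1136×10³ m = 156 m/s:
V = [−fR + √((fR)² + 4 fR V_g)]/2 = [−156 + √(156² + 4×156×18.4)]/2 = 16.7 m/s
Subgeostrophic (V < V_g = 18.4 m/s), as expected around a low.
Converting: 16.7 m/s × 1.944 = 32.4 knots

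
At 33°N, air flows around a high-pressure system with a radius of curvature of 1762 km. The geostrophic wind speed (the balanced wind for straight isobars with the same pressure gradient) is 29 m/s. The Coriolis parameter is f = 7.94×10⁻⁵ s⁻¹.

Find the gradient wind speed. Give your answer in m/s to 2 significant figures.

41 m/s

Around a high, pressure-gradient force acts outward with centrifugal, so Coriolis balances both:
fV = (1/ρ)|∂P/∂n| + V²/R  →  V² − fR·V + fR·V_g = 0
With fR = 7.94×10⁻⁵ × 1762×10³ m = 140 m/s:
V = [fR − √((fR)² − 4 fR V_g)]/2 = [140 − √(140² − 4×140×29)]/2 = 41 m/s
Supergeostrophic (V > V_g = 29 m/s), as expected around a high.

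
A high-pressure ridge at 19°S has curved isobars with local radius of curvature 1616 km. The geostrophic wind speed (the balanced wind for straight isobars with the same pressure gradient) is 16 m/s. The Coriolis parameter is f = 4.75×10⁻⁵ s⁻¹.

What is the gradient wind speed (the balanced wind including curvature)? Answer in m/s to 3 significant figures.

22.7 m/s

Around a high, pressure-gradient force acts outward with centrifugal, so Coriolis balances both:
fV = (1/ρ)|∂P/∂n| + V²/R  →  V² − fR·V + fR·V_g = 0
With fR = 4.75×10⁻⁵ × 1616×10³ m = 76.8 m/s:
V = [fR − √((fR)² − 4 fR V_g)]/2 = [76.8 − √(76.8² − 4×76.8×16)]/2 = 22.7 m/s
Supergeostrophic (V > V_g = 16 m/s), as expected around a high.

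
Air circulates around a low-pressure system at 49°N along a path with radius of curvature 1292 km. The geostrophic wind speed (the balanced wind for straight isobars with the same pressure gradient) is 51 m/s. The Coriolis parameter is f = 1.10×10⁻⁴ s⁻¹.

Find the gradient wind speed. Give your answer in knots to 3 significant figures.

77.4 knots

Around a low, centrifugal force acts outward with Coriolis, so pressure-gradient force balances both:
(1/ρ)|∂P/∂n| = fV + V²/R  →  V² + fR·V − fR·V_g = 0
With fR = 1.10×10⁻⁴ × 1292×10³ m = 142 m/s:
V = [−fR + √((fR)² + 4 fR V_g)]/2 = [−142 + √(142² + 4×142×51)]/2 = 39.8 m/s
Subgeostrophic (V < V_g = 51 m/s), as expected around a low.
Converting: 39.8 m/s × 1.944 = 77.4 knots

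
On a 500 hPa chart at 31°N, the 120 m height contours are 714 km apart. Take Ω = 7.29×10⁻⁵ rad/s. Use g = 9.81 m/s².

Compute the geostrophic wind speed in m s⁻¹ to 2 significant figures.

Coriolis parameter at 31°N:
f = 2Ω sin φ = 2 × 7.29×10⁻⁵ × sin 31° = 7.51×10⁻⁵ s⁻¹
Height gradient: |∂Z/∂n| = 120 m / 714000 m = 1.68×10⁻⁴
On a pressure surface, geostrophic balance gives V_g = (g/f)|∂Z/∂n|:
V_g = 9.81 × 1.68×10⁻⁴ / 7.51×10⁻⁵ = 22.0 m/s

22 m s⁻¹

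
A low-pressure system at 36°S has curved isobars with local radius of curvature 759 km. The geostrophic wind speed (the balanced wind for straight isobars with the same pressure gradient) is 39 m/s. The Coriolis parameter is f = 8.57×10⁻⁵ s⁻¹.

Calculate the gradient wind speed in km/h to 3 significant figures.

98.8 km/h

Around a low, centrifugal force acts outward with Coriolis, so pressure-gradient force balances both:
(1/ρ)|∂P/∂n| = fV + V²/R  →  V² + fR·V − fR·V_g = 0
With fR = 8.57×10⁻⁵ × 759×10³ m = 65.0 m/s:
V = [−fR + √((fR)² + 4 fR V_g)]/2 = [−65.0 + √(65.0² + 4×65.0×39)]/2 = 27.4 m/s
Subgeostrophic (V < V_g = 39 m/s), as expected around a low.
Converting: 27.4 m/s × 3.6 = 98.8 km/h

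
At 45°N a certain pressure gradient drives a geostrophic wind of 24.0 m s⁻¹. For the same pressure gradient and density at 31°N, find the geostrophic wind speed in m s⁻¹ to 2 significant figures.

33 m s⁻¹

With the same pressure gradient and density, V_g ∝ 1/f ∝ 1/sin φ.
V₂ = V₁ · sin φ₁ / sin φ₂ = 24.0 × sin 45° / sin 31°
V₂ = 24.0 × 0.7071/0.5150 = 33 m s⁻¹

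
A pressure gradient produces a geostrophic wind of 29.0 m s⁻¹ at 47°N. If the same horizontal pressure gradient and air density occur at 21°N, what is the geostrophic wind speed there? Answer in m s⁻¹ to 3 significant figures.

59.2 m s⁻¹

With the same pressure gradient and density, V_g ∝ 1/f ∝ 1/sin φ.
V₂ = V₁ · sin φ₁ / sin φ₂ = 29.0 × sin 47° / sin 21°
V₂ = 29.0 × 0.7314/0.3584 = 59.2 m s⁻¹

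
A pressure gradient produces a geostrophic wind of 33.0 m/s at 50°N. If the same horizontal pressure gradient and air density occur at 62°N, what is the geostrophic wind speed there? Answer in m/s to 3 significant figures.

28.6 m/s

With the same pressure gradient and density, V_g ∝ 1/f ∝ 1/sin φ.
V₂ = V₁ · sin φ₁ / sin φ₂ = 33.0 × sin 50° / sin 62°
V₂ = 33.0 × 0.7660/0.8829 = 28.6 m/s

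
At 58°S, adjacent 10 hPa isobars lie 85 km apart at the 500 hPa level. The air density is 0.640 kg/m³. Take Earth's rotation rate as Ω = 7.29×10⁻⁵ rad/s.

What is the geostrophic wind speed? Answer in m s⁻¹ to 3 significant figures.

149 m s⁻¹

Coriolis parameter at 58°S:
f = 2Ω sin φ = 2 × 7.29×10⁻⁵ × sin 58° = 1.24×10⁻⁴ s⁻¹
Pressure gradient: |∂P/∂n| = 1000 Pa / 85000 m = 1.18×10⁻² Pa/m
Geostrophic balance (pressure-gradient force = Coriolis force):
V_g = (1/(fρ)) |∂P/∂n| = 1.18×10⁻² / (1.24×10⁻⁴ × 0.640) = 149 m/s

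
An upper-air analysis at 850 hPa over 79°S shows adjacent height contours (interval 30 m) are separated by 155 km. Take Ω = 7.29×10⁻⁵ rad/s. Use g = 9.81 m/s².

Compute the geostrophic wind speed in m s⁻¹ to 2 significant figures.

Coriolis parameter at 79°S:
f = 2Ω sin φ = 2 × 7.29×10⁻⁵ × sin 79° = 1.43×10⁻⁴ s⁻¹
Height gradient: |∂Z/∂n| = 30 m / 155000 m = 1.94×10⁻⁴
On a pressure surface, geostrophic balance gives V_g = (g/f)|∂Z/∂n|:
V_g = 9.81 × 1.94×10⁻⁴ / 1.43×10⁻⁴ = 13.3 m/s

13 m s⁻¹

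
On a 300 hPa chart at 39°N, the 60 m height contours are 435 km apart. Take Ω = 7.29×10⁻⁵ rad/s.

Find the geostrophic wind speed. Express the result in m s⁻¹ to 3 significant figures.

14.7 m s⁻¹

Coriolis parameter at 39°N:
f = 2Ω sin φ = 2 × 7.29×10⁻⁵ × sin 39° = 9.18×10⁻⁵ s⁻¹
Height gradient: |∂Z/∂n| = 60 m / 435000 m = 1.38×10⁻⁴
On a pressure surface, geostrophic balance gives V_g = (g/f)|∂Z/∂n|:
V_g = 9.81 × 1.38×10⁻⁴ / 9.18×10⁻⁵ = 14.7 m/s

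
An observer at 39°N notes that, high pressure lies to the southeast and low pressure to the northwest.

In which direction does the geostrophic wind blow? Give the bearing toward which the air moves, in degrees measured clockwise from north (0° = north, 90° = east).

The pressure-gradient force points toward the northwest (bearing 315°).
Geostrophic balance: in the Northern Hemisphere the Coriolis force deflects motion to the right, so the geostrophic wind blows 90° to the right of the pressure-gradient force (low pressure on the left).
Rotating 315° by 90° clockwise gives 045° — the wind blows toward the northeast.

045°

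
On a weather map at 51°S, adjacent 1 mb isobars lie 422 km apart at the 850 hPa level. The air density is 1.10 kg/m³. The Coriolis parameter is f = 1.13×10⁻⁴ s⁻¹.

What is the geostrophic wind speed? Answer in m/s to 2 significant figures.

1.9 m/s

Pressure gradient: |∂P/∂n| = 100 Pa / 422000 m = 2.37×10⁻⁴ Pa/m
Geostrophic balance (pressure-gradient force = Coriolis force):
V_g = (1/(fρ)) |∂P/∂n| = 2.37×10⁻⁴ / (1.13×10⁻⁴ × 1.10) = 1.91 m/s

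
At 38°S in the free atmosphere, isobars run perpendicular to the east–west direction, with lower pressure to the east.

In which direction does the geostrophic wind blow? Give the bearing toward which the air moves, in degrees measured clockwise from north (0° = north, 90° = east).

000°

The pressure-gradient force points toward the east (bearing 090°).
Geostrophic balance: in the Southern Hemisphere the Coriolis force deflects motion to the left, so the geostrophic wind blows 90° to the left of the pressure-gradient force (low pressure on the right).
Rotating 090° by 90° counterclockwise gives 000° — the wind blows toward the north.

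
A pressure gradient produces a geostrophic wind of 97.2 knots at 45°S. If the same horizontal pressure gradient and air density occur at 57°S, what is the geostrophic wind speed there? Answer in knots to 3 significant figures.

With the same pressure gradient and density, V_g ∝ 1/f ∝ 1/sin φ.
V₂ = V₁ · sin φ₁ / sin φ₂ = 97.2 × sin 45° / sin 57°
V₂ = 97.2 × 0.7071/0.8387 = 82.0 knots

82.0 knots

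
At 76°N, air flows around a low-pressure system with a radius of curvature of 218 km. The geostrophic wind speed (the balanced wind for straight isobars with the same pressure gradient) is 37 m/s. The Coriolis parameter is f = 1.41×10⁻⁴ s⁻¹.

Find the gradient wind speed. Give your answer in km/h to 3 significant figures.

Around a low, centrifugal force acts outward with Coriolis, so pressure-gradient force balances both:
(1/ρ)|∂P/∂n| = fV + V²/R  →  V² + fR·V − fR·V_g = 0
With fR = 1.41×10⁻⁴ × 218×10³ m = 30.7 m/s:
V = [−fR + √((fR)² + 4 fR V_g)]/2 = [−30.7 + √(30.7² + 4×30.7×37)]/2 = 21.7 m/s
Subgeostrophic (V < V_g = 37 m/s), as expected around a low.
Converting: 21.7 m/s × 3.6 = 78.1 km/h

78.1 km/h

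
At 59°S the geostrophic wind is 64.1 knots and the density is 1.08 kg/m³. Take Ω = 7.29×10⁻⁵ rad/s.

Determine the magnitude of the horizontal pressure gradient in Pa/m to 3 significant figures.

Coriolis parameter at 59°S:
f = 2Ω sin φ = 2 × 7.29×10⁻⁵ × sin 59° = 1.25×10⁻⁴ s⁻¹
Wind speed in SI: 64.1 knots = 33.0 m/s
Geostrophic balance rearranged: |∂P/∂n| = f ρ V_g
|∂P/∂n| = 1.25×10⁻⁴ × 1.08 × 33.0 = 4.45×10⁻³ Pa/m

4.45×10⁻³ Pa/m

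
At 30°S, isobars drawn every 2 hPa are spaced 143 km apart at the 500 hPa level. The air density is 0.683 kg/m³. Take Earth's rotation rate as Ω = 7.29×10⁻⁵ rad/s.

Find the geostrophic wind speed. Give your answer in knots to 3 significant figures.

Coriolis parameter at 30°S:
f = 2Ω sin φ = 2 × 7.29×10⁻⁵ × sin 30° = 7.29×10⁻⁵ s⁻¹
Pressure gradient: |∂P/∂n| = 200 Pa / 143000 m = 1.40×10⁻³ Pa/m
Geostrophic balance (pressure-gradient force = Coriolis force):
V_g = (1/(fρ)) |∂P/∂n| = 1.40×10⁻³ / (7.29×10⁻⁵ × 0.683) = 28.1 m/s
Converting: 28.1 m/s × 1.944 = 54.6 knots

54.6 knots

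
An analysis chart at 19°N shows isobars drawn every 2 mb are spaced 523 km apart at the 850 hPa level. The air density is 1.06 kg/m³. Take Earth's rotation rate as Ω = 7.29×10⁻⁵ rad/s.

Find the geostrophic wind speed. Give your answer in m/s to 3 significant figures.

7.60 m/s

Coriolis parameter at 19°N:
f = 2Ω sin φ = 2 × 7.29×10⁻⁵ × sin 19° = 4.75×10⁻⁵ s⁻¹
Pressure gradient: |∂P/∂n| = 200 Pa / 523000 m = 3.82×10⁻⁴ Pa/m
Geostrophic balance (pressure-gradient force = Coriolis force):
V_g = (1/(fρ)) |∂P/∂n| = 3.82×10⁻⁴ / (4.75×10⁻⁵ × 1.06) = 7.60 m/s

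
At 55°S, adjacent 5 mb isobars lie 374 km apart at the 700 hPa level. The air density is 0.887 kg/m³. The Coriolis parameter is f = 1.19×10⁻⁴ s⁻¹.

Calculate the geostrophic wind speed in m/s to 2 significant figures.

13 m/s

Pressure gradient: |∂P/∂n| = 500 Pa / 374000 m = 1.34×10⁻³ Pa/m
Geostrophic balance (pressure-gradient force = Coriolis force):
V_g = (1/(fρ)) |∂P/∂n| = 1.34×10⁻³ / (1.19×10⁻⁴ × 0.887) = 12.7 m/s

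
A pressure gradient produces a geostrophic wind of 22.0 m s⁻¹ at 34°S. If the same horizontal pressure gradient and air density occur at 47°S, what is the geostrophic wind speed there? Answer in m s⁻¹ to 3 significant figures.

16.8 m s⁻¹

With the same pressure gradient and density, V_g ∝ 1/f ∝ 1/sin φ.
V₂ = V₁ · sin φ₁ / sin φ₂ = 22.0 × sin 34° / sin 47°
V₂ = 22.0 × 0.5592/0.7314 = 16.8 m s⁻¹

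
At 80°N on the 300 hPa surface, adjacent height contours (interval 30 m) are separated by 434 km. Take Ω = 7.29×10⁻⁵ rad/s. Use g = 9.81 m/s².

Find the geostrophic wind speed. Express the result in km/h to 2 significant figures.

17 km/h

Coriolis parameter at 80°N:
f = 2Ω sin φ = 2 × 7.29×10⁻⁵ × sin 80° = 1.44×10⁻⁴ s⁻¹
Height gradient: |∂Z/∂n| = 30 m / 434000 m = 6.91×10⁻⁵
On a pressure surface, geostrophic balance gives V_g = (g/f)|∂Z/∂n|:
V_g = 9.81 × 6.91×10⁻⁵ / 1.44×10⁻⁴ = 4.72 m/s
Converting: 4.72 m/s × 3.6 = 17 km/h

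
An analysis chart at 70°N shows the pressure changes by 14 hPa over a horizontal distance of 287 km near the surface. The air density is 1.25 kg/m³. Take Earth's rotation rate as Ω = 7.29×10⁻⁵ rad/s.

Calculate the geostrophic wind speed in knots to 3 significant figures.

Coriolis parameter at 70°N:
f = 2Ω sin φ = 2 × 7.29×10⁻⁵ × sin 70° = 1.37×10⁻⁴ s⁻¹
Pressure gradient: |∂P/∂n| = 1400 Pa / 287000 m = 4.88×10⁻³ Pa/m
Geostrophic balance (pressure-gradient force = Coriolis force):
V_g = (1/(fρ)) |∂P/∂n| = 4.88×10⁻³ / (1.37×10⁻⁴ × 1.25) = 28.5 m/s
Converting: 28.5 m/s × 1.944 = 55.4 knots

55.4 knots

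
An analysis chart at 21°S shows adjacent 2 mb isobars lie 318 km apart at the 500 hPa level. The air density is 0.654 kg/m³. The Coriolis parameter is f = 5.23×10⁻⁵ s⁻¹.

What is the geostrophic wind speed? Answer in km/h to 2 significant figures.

Pressure gradient: |∂P/∂n| = 200 Pa / 318000 m = 6.29×10⁻⁴ Pa/m
Geostrophic balance (pressure-gradient force = Coriolis force):
V_g = (1/(fρ)) |∂P/∂n| = 6.29×10⁻⁴ / (5.23×10⁻⁵ × 0.654) = 18.4 m/s
Converting: 18.4 m/s × 3.6 = 66 km/h

66 km/h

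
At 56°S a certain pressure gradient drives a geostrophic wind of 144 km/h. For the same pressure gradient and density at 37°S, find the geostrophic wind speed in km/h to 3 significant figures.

198 km/h

With the same pressure gradient and density, V_g ∝ 1/f ∝ 1/sin φ.
V₂ = V₁ · sin φ₁ / sin φ₂ = 144 × sin 56° / sin 37°
V₂ = 144 × 0.8290/0.6018 = 198 km/h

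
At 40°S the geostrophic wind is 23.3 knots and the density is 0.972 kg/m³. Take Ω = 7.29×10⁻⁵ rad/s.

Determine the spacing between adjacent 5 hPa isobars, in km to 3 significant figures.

Coriolis parameter at 40°S:
f = 2Ω sin φ = 2 × 7.29×10⁻⁵ × sin 40° = 9.37×10⁻⁵ s⁻¹
Wind speed in SI: 23.3 knots = 12.0 m/s
Geostrophic balance rearranged: |∂P/∂n| = f ρ V_g
|∂P/∂n| = 9.37×10⁻⁵ × 0.972 × 12.0 = 1.09×10⁻³ Pa/m
Isobar spacing: Δn = ΔP/|∂P/∂n| = 500 Pa / 1.09×10⁻³ Pa/m = 457915 m ≈ 458 km

458 km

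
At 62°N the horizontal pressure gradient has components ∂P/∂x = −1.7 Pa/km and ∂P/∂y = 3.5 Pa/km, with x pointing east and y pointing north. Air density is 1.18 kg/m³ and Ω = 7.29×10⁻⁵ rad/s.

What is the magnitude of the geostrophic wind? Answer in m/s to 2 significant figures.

Coriolis parameter at 62°N:
f = 2Ω sin φ = 2 × 7.29×10⁻⁵ × sin 62° = 1.29×10⁻⁴ s⁻¹
Component geostrophic relations (x east, y north):
u_g = −(1/(fρ)) ∂P/∂y,  v_g = (1/(fρ)) ∂P/∂x
u_g = −(3.5×10⁻³)/(1.29×10⁻⁴ × 1.18) = −23.0 m/s;  v_g = (−1.7×10⁻³)/(1.29×10⁻⁴ × 1.18) = −11.2 m/s
|V_g| = √(u_g² + v_g²) = 25.6 m/s

26 m/s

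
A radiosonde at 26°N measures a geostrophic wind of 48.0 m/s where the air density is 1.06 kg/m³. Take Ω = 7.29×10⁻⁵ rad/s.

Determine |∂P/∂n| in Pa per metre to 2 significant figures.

3.3×10⁻³ Pa/m

Coriolis parameter at 26°N:
f = 2Ω sin φ = 2 × 7.29×10⁻⁵ × sin 26° = 6.39×10⁻⁵ s⁻¹
Geostrophic balance rearranged: |∂P/∂n| = f ρ V_g
|∂P/∂n| = 6.39×10⁻⁵ × 1.06 × 48.0 = 3.25×10⁻³ Pa/m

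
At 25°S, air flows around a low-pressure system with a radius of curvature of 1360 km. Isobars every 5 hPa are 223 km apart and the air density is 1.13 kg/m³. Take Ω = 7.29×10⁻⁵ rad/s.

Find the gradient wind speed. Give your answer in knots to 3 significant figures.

48.3 knots

Coriolis parameter at 25°S:
f = 2Ω sin φ = 2 × 7.29×10⁻⁵ × sin 25° = 6.16×10⁻⁵ s⁻¹
Pressure gradient: |∂P/∂n| = 500 Pa / 223000 m = 2.24×10⁻³ Pa/m
Geostrophic speed: V_g = |∂P/∂n|/(fρ) = 2.24×10⁻³/(6.16×10⁻⁵ × 1.13) = 32.2 m/s
Around a low, centrifugal force acts outward with Coriolis, so pressure-gradient force balances both:
(1/ρ)|∂P/∂n| = fV + V²/R  →  V² + fR·V − fR·V_g = 0
With fR = 6.16×10⁻⁵ × 1360×10³ m = 83.8 m/s:
V = [−fR + √((fR)² + 4 fR V_g)]/2 = [−83.8 + √(83.8² + 4×83.8×32.2)]/2 = 24.8 m/s
Subgeostrophic (V < V_g = 32.2 m/s), as expected around a low.
Converting: 24.8 m/s × 1.944 = 48.3 knots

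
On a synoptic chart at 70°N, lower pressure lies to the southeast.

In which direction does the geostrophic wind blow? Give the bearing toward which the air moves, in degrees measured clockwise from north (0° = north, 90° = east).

The pressure-gradient force points toward the southeast (bearing 135°).
Geostrophic balance: in the Northern Hemisphere the Coriolis force deflects motion to the right, so the geostrophic wind blows 90° to the right of the pressure-gradient force (low pressure on the left).
Rotating 135° by 90° clockwise gives 225° — the wind blows toward the southwest.

225°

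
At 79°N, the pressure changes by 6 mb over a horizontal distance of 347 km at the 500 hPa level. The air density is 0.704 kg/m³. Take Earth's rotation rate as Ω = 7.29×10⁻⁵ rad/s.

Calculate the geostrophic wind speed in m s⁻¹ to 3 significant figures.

17.2 m s⁻¹

Coriolis parameter at 79°N:
f = 2Ω sin φ = 2 × 7.29×10⁻⁵ × sin 79° = 1.43×10⁻⁴ s⁻¹
Pressure gradient: |∂P/∂n| = 600 Pa / 347000 m = 1.73×10⁻³ Pa/m
Geostrophic balance (pressure-gradient force = Coriolis force):
V_g = (1/(fρ)) |∂P/∂n| = 1.73×10⁻³ / (1.43×10⁻⁴ × 0.704) = 17.2 m/s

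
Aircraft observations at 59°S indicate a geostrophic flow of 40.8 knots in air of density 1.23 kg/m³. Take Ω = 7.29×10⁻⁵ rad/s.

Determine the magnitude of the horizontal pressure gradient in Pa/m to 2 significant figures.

Coriolis parameter at 59°S:
f = 2Ω sin φ = 2 × 7.29×10⁻⁵ × sin 59° = 1.25×10⁻⁴ s⁻¹
Wind speed in SI: 40.8 knots = 21.0 m/s
Geostrophic balance rearranged: |∂P/∂n| = f ρ V_g
|∂P/∂n| = 1.25×10⁻⁴ × 1.23 × 21.0 = 3.23×10⁻³ Pa/m

3.2×10⁻³ Pa/m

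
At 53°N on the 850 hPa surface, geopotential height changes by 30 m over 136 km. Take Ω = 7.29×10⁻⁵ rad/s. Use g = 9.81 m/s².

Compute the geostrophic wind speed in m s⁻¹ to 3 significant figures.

Coriolis parameter at 53°N:
f = 2Ω sin φ = 2 × 7.29×10⁻⁵ × sin 53° = 1.16×10⁻⁴ s⁻¹
Height gradient: |∂Z/∂n| = 30 m / 136000 m = 2.21×10⁻⁴
On a pressure surface, geostrophic balance gives V_g = (g/f)|∂Z/∂n|:
V_g = 9.81 × 2.21×10⁻⁴ / 1.16×10⁻⁴ = 18.6 m/s

18.6 m s⁻¹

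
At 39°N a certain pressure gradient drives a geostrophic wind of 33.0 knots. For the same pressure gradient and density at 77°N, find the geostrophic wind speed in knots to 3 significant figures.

With the same pressure gradient and density, V_g ∝ 1/f ∝ 1/sin φ.
V₂ = V₁ · sin φ₁ / sin φ₂ = 33.0 × sin 39° / sin 77°
V₂ = 33.0 × 0.6293/0.9744 = 21.3 knots

21.3 knots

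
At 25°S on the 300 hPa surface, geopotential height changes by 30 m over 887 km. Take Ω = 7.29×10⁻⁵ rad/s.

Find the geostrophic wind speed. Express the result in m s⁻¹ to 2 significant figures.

Coriolis parameter at 25°S:
f = 2Ω sin φ = 2 × 7.29×10⁻⁵ × sin 25° = 6.16×10⁻⁵ s⁻¹
Height gradient: |∂Z/∂n| = 30 m / 887000 m = 3.38×10⁻⁵
On a pressure surface, geostrophic balance gives V_g = (g/f)|∂Z/∂n|:
V_g = 9.81 × 3.38×10⁻⁵ / 6.16×10⁻⁵ = 5.38 m/s

5.4 m s⁻¹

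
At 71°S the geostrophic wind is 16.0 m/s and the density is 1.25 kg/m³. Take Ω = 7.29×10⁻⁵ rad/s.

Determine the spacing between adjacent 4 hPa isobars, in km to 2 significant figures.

Coriolis parameter at 71°S:
f = 2Ω sin φ = 2 × 7.29×10⁻⁵ × sin 71° = 1.38×10⁻⁴ s⁻¹
Geostrophic balance rearranged: |∂P/∂n| = f ρ V_g
|∂P/∂n| = 1.38×10⁻⁴ × 1.25 × 16.0 = 2.76×10⁻³ Pa/m
Isobar spacing: Δn = ΔP/|∂P/∂n| = 400 Pa / 2.76×10⁻³ Pa/m = 145078 m ≈ 150 km

150 km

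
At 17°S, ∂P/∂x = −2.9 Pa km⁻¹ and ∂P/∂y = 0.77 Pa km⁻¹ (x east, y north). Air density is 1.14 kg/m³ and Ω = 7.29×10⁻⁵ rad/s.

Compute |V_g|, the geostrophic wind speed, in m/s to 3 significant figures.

61.7 m/s

Coriolis parameter at 17°S:
f = 2Ω sin φ = 2 × 7.29×10⁻⁵ × sin 17° = 4.26×10⁻⁵ s⁻¹
In the Southern Hemisphere f is negative: f = −4.26×10⁻⁵ s⁻¹.
Component geostrophic relations (x east, y north):
u_g = −(1/(fρ)) ∂P/∂y,  v_g = (1/(fρ)) ∂P/∂x
u_g = −(0.77×10⁻³)/(−4.26×10⁻⁵ × 1.14) = 15.8 m/s;  v_g = (−2.9×10⁻³)/(−4.26×10⁻⁵ × 1.14) = 59.7 m/s
|V_g| = √(u_g² + v_g²) = 61.7 m/s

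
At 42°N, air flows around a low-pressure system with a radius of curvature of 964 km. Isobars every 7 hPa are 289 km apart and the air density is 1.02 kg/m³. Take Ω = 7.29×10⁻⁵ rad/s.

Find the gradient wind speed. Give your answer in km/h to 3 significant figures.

Coriolis parameter at 42°N:
f = 2Ω sin φ = 2 × 7.29×10⁻⁵ × sin 42° = 9.76×10⁻⁵ s⁻¹
Pressure gradient: |∂P/∂n| = 700 Pa / 289000 m = 2.42×10⁻³ Pa/m
Geostrophic speed: V_g = |∂P/∂n|/(fρ) = 2.42×10⁻³/(9.76×10⁻⁵ × 1.02) = 24.3 m/s
Around a low, centrifugal force acts outward with Coriolis, so pressure-gradient force balances both:
(1/ρ)|∂P/∂n| = fV + V²/R  →  V² + fR·V − fR·V_g = 0
With fR = 9.76×10⁻⁵ × 964×10³ m = 94.0 m/s:
V = [−fR + √((fR)² + 4 fR V_g)]/2 = [−94.0 + √(94.0² + 4×94.0×24.3)]/2 = 20.1 m/s
Subgeostrophic (V < V_g = 24.3 m/s), as expected around a low.
Converting: 20.1 m/s × 3.6 = 72.2 km/h

72.2 km/h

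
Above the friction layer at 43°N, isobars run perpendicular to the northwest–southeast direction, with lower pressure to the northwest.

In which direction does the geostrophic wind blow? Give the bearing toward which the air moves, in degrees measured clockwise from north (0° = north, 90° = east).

045°

The pressure-gradient force points toward the northwest (bearing 315°).
Geostrophic balance: in the Northern Hemisphere the Coriolis force deflects motion to the right, so the geostrophic wind blows 90° to the right of the pressure-gradient force (low pressure on the left).
Rotating 315° by 90° clockwise gives 045° — the wind blows toward the northeast.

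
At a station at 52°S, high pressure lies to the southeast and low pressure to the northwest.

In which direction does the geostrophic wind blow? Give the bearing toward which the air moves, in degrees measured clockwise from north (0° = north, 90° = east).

225°

The pressure-gradient force points toward the northwest (bearing 315°).
Geostrophic balance: in the Southern Hemisphere the Coriolis force deflects motion to the left, so the geostrophic wind blows 90° to the left of the pressure-gradient force (low pressure on the right).
Rotating 315° by 90° counterclockwise gives 225° — the wind blows toward the southwest.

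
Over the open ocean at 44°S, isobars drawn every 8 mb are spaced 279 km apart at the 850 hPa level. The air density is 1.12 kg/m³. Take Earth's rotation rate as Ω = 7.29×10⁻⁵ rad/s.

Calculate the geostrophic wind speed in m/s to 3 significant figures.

Coriolis parameter at 44°S:
f = 2Ω sin φ = 2 × 7.29×10⁻⁵ × sin 44° = 1.01×10⁻⁴ s⁻¹
Pressure gradient: |∂P/∂n| = 800 Pa / 279000 m = 2.87×10⁻³ Pa/m
Geostrophic balance (pressure-gradient force = Coriolis force):
V_g = (1/(fρ)) |∂P/∂n| = 2.87×10⁻³ / (1.01×10⁻⁴ × 1.12) = 25.3 m/s

25.3 m/s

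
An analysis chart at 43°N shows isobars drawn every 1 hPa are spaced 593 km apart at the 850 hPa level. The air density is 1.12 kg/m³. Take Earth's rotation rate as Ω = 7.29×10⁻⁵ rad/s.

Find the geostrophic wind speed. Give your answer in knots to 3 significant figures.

Coriolis parameter at 43°N:
f = 2Ω sin φ = 2 × 7.29×10⁻⁵ × sin 43° = 9.94×10⁻⁵ s⁻¹
Pressure gradient: |∂P/∂n| = 100 Pa / 593000 m = 1.69×10⁻⁴ Pa/m
Geostrophic balance (pressure-gradient force = Coriolis force):
V_g = (1/(fρ)) |∂P/∂n| = 1.69×10⁻⁴ / (9.94×10⁻⁵ × 1.12) = 1.51 m/s
Converting: 1.51 m/s × 1.944 = 2.94 knots

2.94 knots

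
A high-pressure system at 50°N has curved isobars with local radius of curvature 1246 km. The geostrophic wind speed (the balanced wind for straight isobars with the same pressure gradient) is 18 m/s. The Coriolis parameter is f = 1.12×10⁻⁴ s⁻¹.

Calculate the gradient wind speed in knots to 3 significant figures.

Around a high, pressure-gradient force acts outward with centrifugal, so Coriolis balances both:
fV = (1/ρ)|∂P/∂n| + V²/R  →  V² − fR·V + fR·V_g = 0
With fR = 1.12×10⁻⁴ × 1246×10³ m = 140 m/s:
V = [fR − √((fR)² − 4 fR V_g)]/2 = [140 − √(140² − 4×140×18)]/2 = 21.2 m/s
Supergeostrophic (V > V_g = 18 m/s), as expected around a high.
Converting: 21.2 m/s × 1.944 = 41.3 knots

41.3 knots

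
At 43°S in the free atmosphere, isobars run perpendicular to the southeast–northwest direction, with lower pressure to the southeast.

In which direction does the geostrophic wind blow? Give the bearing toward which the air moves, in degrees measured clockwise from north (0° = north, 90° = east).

The pressure-gradient force points toward the southeast (bearing 135°).
Geostrophic balance: in the Southern Hemisphere the Coriolis force deflects motion to the left, so the geostrophic wind blows 90° to the left of the pressure-gradient force (low pressure on the right).
Rotating 135° by 90° counterclockwise gives 045° — the wind blows toward the northeast.

045°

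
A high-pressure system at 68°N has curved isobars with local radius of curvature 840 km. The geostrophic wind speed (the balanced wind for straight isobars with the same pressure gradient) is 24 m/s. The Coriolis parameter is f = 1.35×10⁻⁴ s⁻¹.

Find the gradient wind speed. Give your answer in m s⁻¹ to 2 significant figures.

34 m s⁻¹

Around a high, pressure-gradient force acts outward with centrifugal, so Coriolis balances both:
fV = (1/ρ)|∂P/∂n| + V²/R  →  V² − fR·V + fR·V_g = 0
With fR = 1.35×10⁻⁴ × 840×10³ m = 113 m/s:
V = [fR − √((fR)² − 4 fR V_g)]/2 = [113 − √(113² − 4×113×24)]/2 = 34.5 m/s
Supergeostrophic (V > V_g = 24 m/s), as expected around a high.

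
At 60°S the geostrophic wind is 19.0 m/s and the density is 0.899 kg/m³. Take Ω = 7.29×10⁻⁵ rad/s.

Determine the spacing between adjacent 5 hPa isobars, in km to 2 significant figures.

230 km

Coriolis parameter at 60°S:
f = 2Ω sin φ = 2 × 7.29×10⁻⁵ × sin 60° = 1.26×10⁻⁴ s⁻¹
Geostrophic balance rearranged: |∂P/∂n| = f ρ V_g
|∂P/∂n| = 1.26×10⁻⁴ × 0.899 × 19.0 = 2.16×10⁻³ Pa/m
Isobar spacing: Δn = ΔP/|∂P/∂n| = 500 Pa / 2.16×10⁻³ Pa/m = 231829 m ≈ 230 km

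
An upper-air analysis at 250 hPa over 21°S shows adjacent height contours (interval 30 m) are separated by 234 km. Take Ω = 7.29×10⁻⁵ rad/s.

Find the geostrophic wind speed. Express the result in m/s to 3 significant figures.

24.1 m/s

Coriolis parameter at 21°S:
f = 2Ω sin φ = 2 × 7.29×10⁻⁵ × sin 21° = 5.23×10⁻⁵ s⁻¹
Height gradient: |∂Z/∂n| = 30 m / 234000 m = 1.28×10⁻⁴
On a pressure surface, geostrophic balance gives V_g = (g/f)|∂Z/∂n|:
V_g = 9.81 × 1.28×10⁻⁴ / 5.23×10⁻⁵ = 24.1 m/s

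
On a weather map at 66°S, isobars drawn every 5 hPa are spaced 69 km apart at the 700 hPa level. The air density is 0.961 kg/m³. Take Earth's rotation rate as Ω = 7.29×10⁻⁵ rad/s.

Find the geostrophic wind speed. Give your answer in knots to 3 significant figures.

110 knots

Coriolis parameter at 66°S:
f = 2Ω sin φ = 2 × 7.29×10⁻⁵ × sin 66° = 1.33×10⁻⁴ s⁻¹
Pressure gradient: |∂P/∂n| = 500 Pa / 69000 m = 7.25×10⁻³ Pa/m
Geostrophic balance (pressure-gradient force = Coriolis force):
V_g = (1/(fρ)) |∂P/∂n| = 7.25×10⁻³ / (1.33×10⁻⁴ × 0.961) = 56.6 m/s
Converting: 56.6 m/s × 1.944 = 110 knots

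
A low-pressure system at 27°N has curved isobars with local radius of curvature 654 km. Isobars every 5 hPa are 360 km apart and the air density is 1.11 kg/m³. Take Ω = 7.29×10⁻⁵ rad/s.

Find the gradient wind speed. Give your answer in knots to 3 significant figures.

27.7 knots

Coriolis parameter at 27°N:
f = 2Ω sin φ = 2 × 7.29×10⁻⁵ × sin 27° = 6.62×10⁻⁵ s⁻¹
Pressure gradient: |∂P/∂n| = 500 Pa / 360000 m = 1.39×10⁻³ Pa/m
Geostrophic speed: V_g = |∂P/∂n|/(fρ) = 1.39×10⁻³/(6.62×10⁻⁵ × 1.11) = 18.9 m/s
Around a low, centrifugal force acts outward with Coriolis, so pressure-gradient force balances both:
(1/ρ)|∂P/∂n| = fV + V²/R  →  V² + fR·V − fR·V_g = 0
With fR = 6.62×10⁻⁵ × 654×10³ m = 43.3 m/s:
V = [−fR + √((fR)² + 4 fR V_g)]/2 = [−43.3 + √(43.3² + 4×43.3×18.9)]/2 = 14.2 m/s
Subgeostrophic (V < V_g = 18.9 m/s), as expected around a low.
Converting: 14.2 m/s × 1.944 = 27.7 knots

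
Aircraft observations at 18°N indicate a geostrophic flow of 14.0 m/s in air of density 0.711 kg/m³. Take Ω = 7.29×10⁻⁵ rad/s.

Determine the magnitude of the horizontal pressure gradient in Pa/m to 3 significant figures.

Coriolis parameter at 18°N:
f = 2Ω sin φ = 2 × 7.29×10⁻⁵ × sin 18° = 4.51×10⁻⁵ s⁻¹
Geostrophic balance rearranged: |∂P/∂n| = f ρ V_g
|∂P/∂n| = 4.51×10⁻⁵ × 0.711 × 14.0 = 4.48×10⁻⁴ Pa/m

4.48×10⁻⁴ Pa/m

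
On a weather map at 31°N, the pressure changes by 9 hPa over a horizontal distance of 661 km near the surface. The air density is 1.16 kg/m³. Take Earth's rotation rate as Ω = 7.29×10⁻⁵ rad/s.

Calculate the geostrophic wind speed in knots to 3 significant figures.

30.4 knots

Coriolis parameter at 31°N:
f = 2Ω sin φ = 2 × 7.29×10⁻⁵ × sin 31° = 7.51×10⁻⁵ s⁻¹
Pressure gradient: |∂P/∂n| = 900 Pa / 661000 m = 1.36×10⁻³ Pa/m
Geostrophic balance (pressure-gradient force = Coriolis force):
V_g = (1/(fρ)) |∂P/∂n| = 1.36×10⁻³ / (7.51×10⁻⁵ × 1.16) = 15.6 m/s
Converting: 15.6 m/s × 1.944 = 30.4 knots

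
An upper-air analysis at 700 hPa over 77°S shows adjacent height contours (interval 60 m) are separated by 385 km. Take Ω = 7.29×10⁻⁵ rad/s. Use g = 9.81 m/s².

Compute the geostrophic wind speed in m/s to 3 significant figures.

10.8 m/s

Coriolis parameter at 77°S:
f = 2Ω sin φ = 2 × 7.29×10⁻⁵ × sin 77° = 1.42×10⁻⁴ s⁻¹
Height gradient: |∂Z/∂n| = 60 m / 385000 m = 1.56×10⁻⁴
On a pressure surface, geostrophic balance gives V_g = (g/f)|∂Z/∂n|:
V_g = 9.81 × 1.56×10⁻⁴ / 1.42×10⁻⁴ = 10.8 m/s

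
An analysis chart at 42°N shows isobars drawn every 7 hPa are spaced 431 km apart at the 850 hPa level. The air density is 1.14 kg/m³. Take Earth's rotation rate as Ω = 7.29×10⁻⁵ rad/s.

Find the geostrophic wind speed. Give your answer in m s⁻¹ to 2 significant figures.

Coriolis parameter at 42°N:
f = 2Ω sin φ = 2 × 7.29×10⁻⁵ × sin 42° = 9.76×10⁻⁵ s⁻¹
Pressure gradient: |∂P/∂n| = 700 Pa / 431000 m = 1.62×10⁻³ Pa/m
Geostrophic balance (pressure-gradient force = Coriolis force):
V_g = (1/(fρ)) |∂P/∂n| = 1.62×10⁻³ / (9.76×10⁻⁵ × 1.14) = 14.6 m/s

15 m s⁻¹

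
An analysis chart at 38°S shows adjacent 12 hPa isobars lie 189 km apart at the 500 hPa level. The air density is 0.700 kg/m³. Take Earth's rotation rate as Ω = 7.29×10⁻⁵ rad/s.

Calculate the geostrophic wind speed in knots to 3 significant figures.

196 knots

Coriolis parameter at 38°S:
f = 2Ω sin φ = 2 × 7.29×10⁻⁵ × sin 38° = 8.98×10⁻⁵ s⁻¹
Pressure gradient: |∂P/∂n| = 1200 Pa / 189000 m = 6.35×10⁻³ Pa/m
Geostrophic balance (pressure-gradient force = Coriolis force):
V_g = (1/(fρ)) |∂P/∂n| = 6.35×10⁻³ / (8.98×10⁻⁵ × 0.700) = 101 m/s
Converting: 101 m/s × 1.944 = 196 knots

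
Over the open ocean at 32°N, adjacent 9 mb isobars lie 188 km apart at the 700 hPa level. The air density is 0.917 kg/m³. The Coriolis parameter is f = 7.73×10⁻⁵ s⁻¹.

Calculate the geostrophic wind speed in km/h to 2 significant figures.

Pressure gradient: |∂P/∂n| = 900 Pa / 188000 m = 4.79×10⁻³ Pa/m
Geostrophic balance (pressure-gradient force = Coriolis force):
V_g = (1/(fρ)) |∂P/∂n| = 4.79×10⁻³ / (7.73×10⁻⁵ × 0.917) = 67.5 m/s
Converting: 67.5 m/s × 3.6 = 240 km/h

240 km/h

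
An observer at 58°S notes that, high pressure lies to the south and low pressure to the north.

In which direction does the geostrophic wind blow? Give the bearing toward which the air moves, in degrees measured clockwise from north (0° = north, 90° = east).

The pressure-gradient force points toward the north (bearing 000°).
Geostrophic balance: in the Southern Hemisphere the Coriolis force deflects motion to the left, so the geostrophic wind blows 90° to the left of the pressure-gradient force (low pressure on the right).
Rotating 000° by 90° counterclockwise gives 270° — the wind blows toward the west.

270°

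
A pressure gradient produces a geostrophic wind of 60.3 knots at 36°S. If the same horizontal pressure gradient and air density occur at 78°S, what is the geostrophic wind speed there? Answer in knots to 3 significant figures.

36.2 knots

With the same pressure gradient and density, V_g ∝ 1/f ∝ 1/sin φ.
V₂ = V₁ · sin φ₁ / sin φ₂ = 60.3 × sin 36° / sin 78°
V₂ = 60.3 × 0.5878/0.9781 = 36.2 knots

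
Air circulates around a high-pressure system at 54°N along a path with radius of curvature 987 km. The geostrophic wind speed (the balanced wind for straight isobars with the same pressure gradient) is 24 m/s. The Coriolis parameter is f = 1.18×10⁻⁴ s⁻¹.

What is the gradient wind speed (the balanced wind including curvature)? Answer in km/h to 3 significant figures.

Around a high, pressure-gradient force acts outward with centrifugal, so Coriolis balances both:
fV = (1/ρ)|∂P/∂n| + V²/R  →  V² − fR·V + fR·V_g = 0
With fR = 1.18×10⁻⁴ × 987×10³ m = 116 m/s:
V = [fR − √((fR)² − 4 fR V_g)]/2 = [116 − √(116² − 4×116×24)]/2 = 33.8 m/s
Supergeostrophic (V > V_g = 24 m/s), as expected around a high.
Converting: 33.8 m/s × 3.6 = 122 km/h

122 km/h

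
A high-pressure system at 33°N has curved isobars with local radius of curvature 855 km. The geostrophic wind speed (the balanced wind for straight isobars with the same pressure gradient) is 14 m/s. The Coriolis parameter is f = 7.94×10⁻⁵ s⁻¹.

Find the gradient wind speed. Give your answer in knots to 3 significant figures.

38.4 knots

Around a high, pressure-gradient force acts outward with centrifugal, so Coriolis balances both:
fV = (1/ρ)|∂P/∂n| + V²/R  →  V² − fR·V + fR·V_g = 0
With fR = 7.94×10⁻⁵ × 855×10³ m = 67.9 m/s:
V = [fR − √((fR)² − 4 fR V_g)]/2 = [67.9 − √(67.9² − 4×67.9×14)]/2 = 19.7 m/s
Supergeostrophic (V > V_g = 14 m/s), as expected around a high.
Converting: 19.7 m/s × 1.944 = 38.4 knots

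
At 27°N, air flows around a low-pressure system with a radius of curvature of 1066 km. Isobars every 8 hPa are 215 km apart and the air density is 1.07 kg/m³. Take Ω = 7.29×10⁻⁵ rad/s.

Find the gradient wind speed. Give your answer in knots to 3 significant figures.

Coriolis parameter at 27°N:
f = 2Ω sin φ = 2 × 7.29×10⁻⁵ × sin 27° = 6.62×10⁻⁵ s⁻¹
Pressure gradient: |∂P/∂n| = 800 Pa / 215000 m = 3.72×10⁻³ Pa/m
Geostrophic speed: V_g = |∂P/∂n|/(fρ) = 3.72×10⁻³/(6.62×10⁻⁵ × 1.07) = 52.5 m/s
Around a low, centrifugal force acts outward with Coriolis, so pressure-gradient force balances both:
(1/ρ)|∂P/∂n| = fV + V²/R  →  V² + fR·V − fR·V_g = 0
With fR = 6.62×10⁻⁵ × 1066×10³ m = 70.6 m/s:
V = [−fR + √((fR)² + 4 fR V_g)]/2 = [−70.6 + √(70.6² + 4×70.6×52.5)]/2 = 35.1 m/s
Subgeostrophic (V < V_g = 52.5 m/s), as expected around a low.
Converting: 35.1 m/s × 1.944 = 68.2 knots

68.2 knots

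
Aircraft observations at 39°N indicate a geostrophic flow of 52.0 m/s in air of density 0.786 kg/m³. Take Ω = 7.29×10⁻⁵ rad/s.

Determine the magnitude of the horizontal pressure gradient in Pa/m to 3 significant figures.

3.75×10⁻³ Pa/m

Coriolis parameter at 39°N:
f = 2Ω sin φ = 2 × 7.29×10⁻⁵ × sin 39° = 9.18×10⁻⁵ s⁻¹
Geostrophic balance rearranged: |∂P/∂n| = f ρ V_g
|∂P/∂n| = 9.18×10⁻⁵ × 0.786 × 52.0 = 3.75×10⁻³ Pa/m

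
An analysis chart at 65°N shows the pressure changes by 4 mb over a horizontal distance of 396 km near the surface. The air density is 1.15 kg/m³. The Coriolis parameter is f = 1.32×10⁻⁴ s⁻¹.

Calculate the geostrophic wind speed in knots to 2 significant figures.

Pressure gradient: |∂P/∂n| = 400 Pa / 396000 m = 1.01×10⁻³ Pa/m
Geostrophic balance (pressure-gradient force = Coriolis force):
V_g = (1/(fρ)) |∂P/∂n| = 1.01×10⁻³ / (1.32×10⁻⁴ × 1.15) = 6.65 m/s
Converting: 6.65 m/s × 1.944 = 13 knots

13 knots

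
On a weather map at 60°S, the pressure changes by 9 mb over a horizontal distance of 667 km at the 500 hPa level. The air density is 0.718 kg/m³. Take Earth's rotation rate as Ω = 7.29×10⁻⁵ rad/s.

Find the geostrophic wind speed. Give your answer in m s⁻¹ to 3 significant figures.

Coriolis parameter at 60°S:
f = 2Ω sin φ = 2 × 7.29×10⁻⁵ × sin 60° = 1.26×10⁻⁴ s⁻¹
Pressure gradient: |∂P/∂n| = 900 Pa / 667000 m = 1.35×10⁻³ Pa/m
Geostrophic balance (pressure-gradient force = Coriolis force):
V_g = (1/(fρ)) |∂P/∂n| = 1.35×10⁻³ / (1.26×10⁻⁴ × 0.718) = 14.9 m/s

14.9 m s⁻¹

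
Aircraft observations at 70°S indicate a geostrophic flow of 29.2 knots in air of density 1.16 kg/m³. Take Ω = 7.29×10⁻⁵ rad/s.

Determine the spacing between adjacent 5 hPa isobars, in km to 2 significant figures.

210 km

Coriolis parameter at 70°S:
f = 2Ω sin φ = 2 × 7.29×10⁻⁵ × sin 70° = 1.37×10⁻⁴ s⁻¹
Wind speed in SI: 29.2 knots = 15.0 m/s
Geostrophic balance rearranged: |∂P/∂n| = f ρ V_g
|∂P/∂n| = 1.37×10⁻⁴ × 1.16 × 15.0 = 2.39×10⁻³ Pa/m
Isobar spacing: Δn = ΔP/|∂P/∂n| = 500 Pa / 2.39×10⁻³ Pa/m = 209434 m ≈ 210 km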